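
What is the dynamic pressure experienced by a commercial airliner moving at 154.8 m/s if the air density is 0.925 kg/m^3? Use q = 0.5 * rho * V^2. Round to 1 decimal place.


Step 1: V^2 = 154.8^2 = 23963.04
Step 2: q = 0.5 * 0.925 * 23963.04
Step 3: q = 11082.9 Pa

11082.9


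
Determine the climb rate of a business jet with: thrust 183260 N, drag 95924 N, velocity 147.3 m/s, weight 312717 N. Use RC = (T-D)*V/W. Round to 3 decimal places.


Step 1: Excess thrust = T - D = 183260 - 95924 = 87336 N
Step 2: Excess power = 87336 * 147.3 = 12864592.8 W
Step 3: RC = 12864592.8 / 312717 = 41.138 m/s

41.138


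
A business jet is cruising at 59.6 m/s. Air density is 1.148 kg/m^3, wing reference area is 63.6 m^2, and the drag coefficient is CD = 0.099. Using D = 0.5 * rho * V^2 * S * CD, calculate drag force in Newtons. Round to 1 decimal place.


Step 1: Dynamic pressure q = 0.5 * 1.148 * 59.6^2 = 2038.9398 Pa
Step 2: Drag D = q * S * CD = 2038.9398 * 63.6 * 0.099
Step 3: D = 12838.0 N

12838.0


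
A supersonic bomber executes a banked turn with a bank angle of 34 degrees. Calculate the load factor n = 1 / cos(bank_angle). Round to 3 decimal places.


Step 1: Convert 34 degrees to radians = 0.593412
Step 2: cos(34 deg) = 0.829038
Step 3: n = 1 / 0.829038 = 1.206

1.206


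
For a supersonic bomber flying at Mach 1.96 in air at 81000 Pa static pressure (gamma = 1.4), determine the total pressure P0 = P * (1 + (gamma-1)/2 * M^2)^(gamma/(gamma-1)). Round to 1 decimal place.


Step 1: (gamma-1)/2 * M^2 = 0.2 * 3.8416 = 0.76832
Step 2: 1 + 0.76832 = 1.76832
Step 3: Exponent gamma/(gamma-1) = 3.5
Step 4: P0 = 81000 * 1.76832^3.5 = 595590.9 Pa

595590.9


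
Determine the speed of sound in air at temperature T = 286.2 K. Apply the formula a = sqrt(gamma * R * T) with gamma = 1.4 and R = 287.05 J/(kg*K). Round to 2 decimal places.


Step 1: gamma * R * T = 1.4 * 287.05 * 286.2 = 115015.194
Step 2: a = sqrt(115015.194) = 339.14 m/s

339.14


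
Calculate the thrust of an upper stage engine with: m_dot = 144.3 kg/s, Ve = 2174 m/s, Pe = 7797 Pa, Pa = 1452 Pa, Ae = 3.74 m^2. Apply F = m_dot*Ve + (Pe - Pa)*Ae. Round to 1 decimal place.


Step 1: Momentum thrust = m_dot * Ve = 144.3 * 2174 = 313708.2 N
Step 2: Pressure thrust = (Pe - Pa) * Ae = (7797 - 1452) * 3.74 = 23730.30 N
Step 3: Total thrust F = 313708.2 + 23730.30 = 337438.5 N

337438.5


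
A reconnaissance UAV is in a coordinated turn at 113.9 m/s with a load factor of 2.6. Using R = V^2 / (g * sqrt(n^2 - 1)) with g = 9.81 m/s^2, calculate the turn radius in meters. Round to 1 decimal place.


Step 1: V^2 = 113.9^2 = 12973.21
Step 2: n^2 - 1 = 2.6^2 - 1 = 5.76
Step 3: sqrt(5.76) = 2.4
Step 4: R = 12973.21 / (9.81 * 2.4) = 551.0 m

551.0


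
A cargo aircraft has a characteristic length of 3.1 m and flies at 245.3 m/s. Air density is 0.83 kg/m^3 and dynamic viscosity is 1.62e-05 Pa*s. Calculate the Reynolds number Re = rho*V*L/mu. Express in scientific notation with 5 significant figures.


Step 1: Numerator = rho * V * L = 0.83 * 245.3 * 3.1 = 631.1569
Step 2: Re = 631.1569 / 1.62e-05
Step 3: Re = 3.8960e+07

3.8960e+07


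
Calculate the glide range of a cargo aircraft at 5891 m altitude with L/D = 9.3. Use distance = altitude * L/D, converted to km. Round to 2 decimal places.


Step 1: Glide distance = altitude * L/D = 5891 * 9.3 = 54786.3 m
Step 2: Convert to km: 54786.3 / 1000 = 54.79 km

54.79


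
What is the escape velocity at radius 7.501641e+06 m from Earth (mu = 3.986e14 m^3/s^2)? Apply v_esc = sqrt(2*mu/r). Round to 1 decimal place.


Step 1: 2*mu/r = 2 * 3.986e14 / 7.501641e+06 = 106270081.4395
Step 2: v_esc = sqrt(106270081.4395) = 10308.7 m/s

10308.7


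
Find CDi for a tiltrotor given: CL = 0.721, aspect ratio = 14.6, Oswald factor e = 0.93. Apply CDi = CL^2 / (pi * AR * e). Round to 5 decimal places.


Step 1: CL^2 = 0.721^2 = 0.519841
Step 2: pi * AR * e = 3.14159 * 14.6 * 0.93 = 42.656545
Step 3: CDi = 0.519841 / 42.656545 = 0.01219

0.01219


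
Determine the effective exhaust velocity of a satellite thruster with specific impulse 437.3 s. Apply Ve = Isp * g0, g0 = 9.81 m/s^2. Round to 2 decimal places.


Step 1: Ve = Isp * g0 = 437.3 * 9.81
Step 2: Ve = 4289.91 m/s

4289.91


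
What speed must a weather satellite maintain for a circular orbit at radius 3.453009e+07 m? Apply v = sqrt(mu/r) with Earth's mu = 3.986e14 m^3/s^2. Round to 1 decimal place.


Step 1: mu / r = 3.986e14 / 3.453009e+07 = 11543555.2007
Step 2: v = sqrt(11543555.2007) = 3397.6 m/s

3397.6


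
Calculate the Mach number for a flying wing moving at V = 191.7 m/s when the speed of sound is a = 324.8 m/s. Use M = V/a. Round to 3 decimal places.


Step 1: M = V / a = 191.7 / 324.8
Step 2: M = 0.590

0.590


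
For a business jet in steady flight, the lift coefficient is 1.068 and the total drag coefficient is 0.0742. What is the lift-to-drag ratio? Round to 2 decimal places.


Step 1: L/D = CL / CD = 1.068 / 0.0742
Step 2: L/D = 14.39

14.39


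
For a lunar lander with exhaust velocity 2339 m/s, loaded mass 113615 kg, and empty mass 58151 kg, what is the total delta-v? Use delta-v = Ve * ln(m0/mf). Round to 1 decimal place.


Step 1: Mass ratio m0/mf = 113615 / 58151 = 1.953793
Step 2: ln(1.953793) = 0.669772
Step 3: delta-v = 2339 * 0.669772 = 1566.6 m/s

1566.6


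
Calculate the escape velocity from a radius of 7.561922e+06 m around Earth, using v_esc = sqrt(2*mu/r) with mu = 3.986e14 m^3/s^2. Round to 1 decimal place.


Step 1: 2*mu/r = 2 * 3.986e14 / 7.561922e+06 = 105422933.4817
Step 2: v_esc = sqrt(105422933.4817) = 10267.6 m/s

10267.6


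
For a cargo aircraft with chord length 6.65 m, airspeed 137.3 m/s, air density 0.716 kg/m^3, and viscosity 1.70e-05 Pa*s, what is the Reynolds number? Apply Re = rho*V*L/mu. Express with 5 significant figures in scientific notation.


Step 1: Numerator = rho * V * L = 0.716 * 137.3 * 6.65 = 653.74022
Step 2: Re = 653.74022 / 1.70e-05
Step 3: Re = 3.8455e+07

3.8455e+07


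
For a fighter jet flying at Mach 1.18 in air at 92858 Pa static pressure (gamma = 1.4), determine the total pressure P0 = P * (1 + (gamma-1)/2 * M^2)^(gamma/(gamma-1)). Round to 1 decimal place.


Step 1: (gamma-1)/2 * M^2 = 0.2 * 1.3924 = 0.27848
Step 2: 1 + 0.27848 = 1.27848
Step 3: Exponent gamma/(gamma-1) = 3.5
Step 4: P0 = 92858 * 1.27848^3.5 = 219405.8 Pa

219405.8


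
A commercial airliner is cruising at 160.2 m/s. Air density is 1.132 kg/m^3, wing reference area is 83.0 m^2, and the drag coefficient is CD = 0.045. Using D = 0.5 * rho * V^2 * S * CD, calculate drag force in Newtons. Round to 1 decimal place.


Step 1: Dynamic pressure q = 0.5 * 1.132 * 160.2^2 = 14525.8466 Pa
Step 2: Drag D = q * S * CD = 14525.8466 * 83.0 * 0.045
Step 3: D = 54254.0 N

54254.0


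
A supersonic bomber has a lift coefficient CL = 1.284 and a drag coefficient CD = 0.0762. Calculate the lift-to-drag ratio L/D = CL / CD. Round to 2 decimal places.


Step 1: L/D = CL / CD = 1.284 / 0.0762
Step 2: L/D = 16.85

16.85


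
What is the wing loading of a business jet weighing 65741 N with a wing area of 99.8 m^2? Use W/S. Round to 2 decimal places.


Step 1: Wing loading = W / S = 65741 / 99.8
Step 2: Wing loading = 658.73 N/m^2

658.73


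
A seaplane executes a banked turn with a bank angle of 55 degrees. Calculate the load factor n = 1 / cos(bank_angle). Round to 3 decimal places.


Step 1: Convert 55 degrees to radians = 0.959931
Step 2: cos(55 deg) = 0.573576
Step 3: n = 1 / 0.573576 = 1.743

1.743


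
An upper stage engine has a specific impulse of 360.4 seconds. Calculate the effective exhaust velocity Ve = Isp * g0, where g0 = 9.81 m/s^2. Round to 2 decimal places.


Step 1: Ve = Isp * g0 = 360.4 * 9.81
Step 2: Ve = 3535.52 m/s

3535.52


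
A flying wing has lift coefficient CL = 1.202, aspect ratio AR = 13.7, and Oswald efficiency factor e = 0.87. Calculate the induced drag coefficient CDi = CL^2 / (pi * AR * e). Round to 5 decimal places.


Step 1: CL^2 = 1.202^2 = 1.444804
Step 2: pi * AR * e = 3.14159 * 13.7 * 0.87 = 37.444643
Step 3: CDi = 1.444804 / 37.444643 = 0.03859

0.03859


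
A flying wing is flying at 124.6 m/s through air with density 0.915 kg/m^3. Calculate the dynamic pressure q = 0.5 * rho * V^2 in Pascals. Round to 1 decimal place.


Step 1: V^2 = 124.6^2 = 15525.16
Step 2: q = 0.5 * 0.915 * 15525.16
Step 3: q = 7102.8 Pa

7102.8


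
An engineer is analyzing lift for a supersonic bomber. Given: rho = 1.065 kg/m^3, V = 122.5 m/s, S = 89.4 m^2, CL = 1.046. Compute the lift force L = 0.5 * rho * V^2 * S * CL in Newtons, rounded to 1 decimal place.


Step 1: Calculate dynamic pressure q = 0.5 * 1.065 * 122.5^2 = 0.5 * 1.065 * 15006.25 = 7990.8281 Pa
Step 2: Multiply by wing area and lift coefficient: L = 7990.8281 * 89.4 * 1.046
Step 3: L = 714380.0344 * 1.046 = 747241.5 N

747241.5


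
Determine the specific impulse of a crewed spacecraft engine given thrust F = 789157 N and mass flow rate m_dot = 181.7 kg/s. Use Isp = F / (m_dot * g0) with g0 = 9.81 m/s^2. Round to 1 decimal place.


Step 1: m_dot * g0 = 181.7 * 9.81 = 1782.48
Step 2: Isp = 789157 / 1782.48 = 442.7 s

442.7


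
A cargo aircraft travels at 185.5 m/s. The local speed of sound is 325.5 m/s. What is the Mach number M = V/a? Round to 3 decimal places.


Step 1: M = V / a = 185.5 / 325.5
Step 2: M = 0.570

0.570


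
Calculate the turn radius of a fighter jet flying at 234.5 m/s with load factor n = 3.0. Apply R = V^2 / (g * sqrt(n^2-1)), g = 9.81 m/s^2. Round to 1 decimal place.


Step 1: V^2 = 234.5^2 = 54990.25
Step 2: n^2 - 1 = 3.0^2 - 1 = 8.0
Step 3: sqrt(8.0) = 2.828427
Step 4: R = 54990.25 / (9.81 * 2.828427) = 1981.9 m

1981.9


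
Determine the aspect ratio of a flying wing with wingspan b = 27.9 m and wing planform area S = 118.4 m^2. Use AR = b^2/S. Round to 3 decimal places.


Step 1: b^2 = 27.9^2 = 778.41
Step 2: AR = 778.41 / 118.4 = 6.574

6.574


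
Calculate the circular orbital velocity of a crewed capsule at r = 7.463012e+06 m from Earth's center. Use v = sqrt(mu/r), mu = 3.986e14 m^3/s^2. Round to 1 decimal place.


Step 1: mu / r = 3.986e14 / 7.463012e+06 = 53410070.8936
Step 2: v = sqrt(53410070.8936) = 7308.2 m/s

7308.2


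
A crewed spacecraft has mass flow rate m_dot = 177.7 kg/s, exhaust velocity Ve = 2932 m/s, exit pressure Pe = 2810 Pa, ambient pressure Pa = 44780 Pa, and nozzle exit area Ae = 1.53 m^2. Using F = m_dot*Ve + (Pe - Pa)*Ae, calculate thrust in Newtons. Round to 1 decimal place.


Step 1: Momentum thrust = m_dot * Ve = 177.7 * 2932 = 521016.4 N
Step 2: Pressure thrust = (Pe - Pa) * Ae = (2810 - 44780) * 1.53 = -64214.10 N
Step 3: Total thrust F = 521016.4 + -64214.10 = 456802.3 N

456802.3


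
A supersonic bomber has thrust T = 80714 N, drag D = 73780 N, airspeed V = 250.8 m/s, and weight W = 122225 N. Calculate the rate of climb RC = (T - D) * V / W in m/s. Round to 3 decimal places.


Step 1: Excess thrust = T - D = 80714 - 73780 = 6934 N
Step 2: Excess power = 6934 * 250.8 = 1739047.2 W
Step 3: RC = 1739047.2 / 122225 = 14.228 m/s

14.228


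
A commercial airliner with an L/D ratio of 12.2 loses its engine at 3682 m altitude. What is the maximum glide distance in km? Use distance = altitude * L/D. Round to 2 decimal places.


Step 1: Glide distance = altitude * L/D = 3682 * 12.2 = 44920.4 m
Step 2: Convert to km: 44920.4 / 1000 = 44.92 km

44.92


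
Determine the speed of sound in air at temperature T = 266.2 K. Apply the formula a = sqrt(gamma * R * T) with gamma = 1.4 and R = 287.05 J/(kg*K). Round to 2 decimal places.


Step 1: gamma * R * T = 1.4 * 287.05 * 266.2 = 106977.794
Step 2: a = sqrt(106977.794) = 327.07 m/s

327.07


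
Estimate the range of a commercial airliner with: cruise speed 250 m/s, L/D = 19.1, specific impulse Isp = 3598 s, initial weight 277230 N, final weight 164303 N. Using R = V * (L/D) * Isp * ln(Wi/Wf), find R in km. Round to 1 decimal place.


Step 1: Coefficient = V * (L/D) * Isp = 250 * 19.1 * 3598 = 17180450.0 m
Step 2: Wi/Wf = 277230 / 164303 = 1.687309
Step 3: ln(1.687309) = 0.523135
Step 4: R = 17180450.0 * 0.523135 = 8987698.2 m = 8987.7 km

8987.7


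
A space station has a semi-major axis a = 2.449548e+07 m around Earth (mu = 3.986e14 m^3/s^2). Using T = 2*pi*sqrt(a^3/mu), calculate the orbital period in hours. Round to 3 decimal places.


Step 1: a^3 / mu = 1.469799e+22 / 3.986e14 = 3.687403e+07
Step 2: sqrt(3.687403e+07) = 6072.3988 s
Step 3: T = 2*pi * 6072.3988 = 38154.01 s
Step 4: T in hours = 38154.01 / 3600 = 10.598 hours

10.598


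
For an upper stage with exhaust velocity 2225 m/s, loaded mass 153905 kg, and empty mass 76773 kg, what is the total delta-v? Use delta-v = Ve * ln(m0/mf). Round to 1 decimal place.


Step 1: Mass ratio m0/mf = 153905 / 76773 = 2.004676
Step 2: ln(2.004676) = 0.695483
Step 3: delta-v = 2225 * 0.695483 = 1547.4 m/s

1547.4


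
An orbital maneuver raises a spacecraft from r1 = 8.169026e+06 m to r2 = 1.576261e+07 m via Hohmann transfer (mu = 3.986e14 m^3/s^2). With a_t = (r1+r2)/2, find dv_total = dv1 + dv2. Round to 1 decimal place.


Step 1: Transfer semi-major axis a_t = (8.169026e+06 + 1.576261e+07) / 2 = 1.196582e+07 m
Step 2: v1 (circular at r1) = sqrt(mu/r1) = 6985.27 m/s
Step 3: v_t1 = sqrt(mu*(2/r1 - 1/a_t)) = 8017.27 m/s
Step 4: dv1 = |8017.27 - 6985.27| = 1031.99 m/s
Step 5: v2 (circular at r2) = 5028.69 m/s, v_t2 = 4154.98 m/s
Step 6: dv2 = |5028.69 - 4154.98| = 873.71 m/s
Step 7: Total delta-v = 1031.99 + 873.71 = 1905.7 m/s

1905.7


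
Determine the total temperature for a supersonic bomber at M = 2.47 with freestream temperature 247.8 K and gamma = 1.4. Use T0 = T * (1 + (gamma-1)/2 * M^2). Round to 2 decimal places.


Step 1: (gamma-1)/2 = 0.2
Step 2: M^2 = 6.1009
Step 3: 1 + 0.2 * 6.1009 = 2.22018
Step 4: T0 = 247.8 * 2.22018 = 550.16 K

550.16


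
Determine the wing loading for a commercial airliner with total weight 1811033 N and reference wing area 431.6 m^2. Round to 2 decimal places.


Step 1: Wing loading = W / S = 1811033 / 431.6
Step 2: Wing loading = 4196.09 N/m^2

4196.09


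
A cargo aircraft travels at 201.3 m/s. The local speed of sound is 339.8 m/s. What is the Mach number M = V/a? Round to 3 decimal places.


Step 1: M = V / a = 201.3 / 339.8
Step 2: M = 0.592

0.592


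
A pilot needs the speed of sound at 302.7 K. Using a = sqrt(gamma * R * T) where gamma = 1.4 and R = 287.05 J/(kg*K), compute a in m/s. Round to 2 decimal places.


Step 1: gamma * R * T = 1.4 * 287.05 * 302.7 = 121646.049
Step 2: a = sqrt(121646.049) = 348.78 m/s

348.78


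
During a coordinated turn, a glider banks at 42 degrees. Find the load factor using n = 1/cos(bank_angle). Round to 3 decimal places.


Step 1: Convert 42 degrees to radians = 0.733038
Step 2: cos(42 deg) = 0.743145
Step 3: n = 1 / 0.743145 = 1.346

1.346


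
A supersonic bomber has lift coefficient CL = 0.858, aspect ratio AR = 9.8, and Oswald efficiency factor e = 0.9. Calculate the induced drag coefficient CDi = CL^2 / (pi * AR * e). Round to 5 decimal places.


Step 1: CL^2 = 0.858^2 = 0.736164
Step 2: pi * AR * e = 3.14159 * 9.8 * 0.9 = 27.708847
Step 3: CDi = 0.736164 / 27.708847 = 0.02657

0.02657


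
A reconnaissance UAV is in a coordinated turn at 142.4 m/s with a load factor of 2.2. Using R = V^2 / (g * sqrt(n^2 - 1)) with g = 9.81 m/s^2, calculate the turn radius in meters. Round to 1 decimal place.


Step 1: V^2 = 142.4^2 = 20277.76
Step 2: n^2 - 1 = 2.2^2 - 1 = 3.84
Step 3: sqrt(3.84) = 1.959592
Step 4: R = 20277.76 / (9.81 * 1.959592) = 1054.8 m

1054.8


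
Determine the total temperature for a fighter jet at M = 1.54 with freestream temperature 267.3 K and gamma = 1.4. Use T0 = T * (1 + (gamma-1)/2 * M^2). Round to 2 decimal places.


Step 1: (gamma-1)/2 = 0.2
Step 2: M^2 = 2.3716
Step 3: 1 + 0.2 * 2.3716 = 1.47432
Step 4: T0 = 267.3 * 1.47432 = 394.09 K

394.09


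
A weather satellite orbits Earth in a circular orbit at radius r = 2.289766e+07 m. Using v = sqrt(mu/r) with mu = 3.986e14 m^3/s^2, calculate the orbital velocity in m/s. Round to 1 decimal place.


Step 1: mu / r = 3.986e14 / 2.289766e+07 = 17407892.3348
Step 2: v = sqrt(17407892.3348) = 4172.3 m/s

4172.3


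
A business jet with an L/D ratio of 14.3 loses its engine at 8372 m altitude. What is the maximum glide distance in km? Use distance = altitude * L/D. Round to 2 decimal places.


Step 1: Glide distance = altitude * L/D = 8372 * 14.3 = 119719.6 m
Step 2: Convert to km: 119719.6 / 1000 = 119.72 km

119.72


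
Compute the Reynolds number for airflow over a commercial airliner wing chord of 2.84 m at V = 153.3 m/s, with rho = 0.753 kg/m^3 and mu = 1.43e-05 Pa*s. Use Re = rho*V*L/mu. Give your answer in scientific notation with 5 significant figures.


Step 1: Numerator = rho * V * L = 0.753 * 153.3 * 2.84 = 327.835116
Step 2: Re = 327.835116 / 1.43e-05
Step 3: Re = 2.2926e+07

2.2926e+07


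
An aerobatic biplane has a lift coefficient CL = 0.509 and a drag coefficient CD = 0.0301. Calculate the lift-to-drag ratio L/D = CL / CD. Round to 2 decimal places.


Step 1: L/D = CL / CD = 0.509 / 0.0301
Step 2: L/D = 16.91

16.91


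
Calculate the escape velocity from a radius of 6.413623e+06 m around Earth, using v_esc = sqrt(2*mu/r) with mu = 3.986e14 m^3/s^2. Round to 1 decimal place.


Step 1: 2*mu/r = 2 * 3.986e14 / 6.413623e+06 = 124297920.2239
Step 2: v_esc = sqrt(124297920.2239) = 11148.9 m/s

11148.9


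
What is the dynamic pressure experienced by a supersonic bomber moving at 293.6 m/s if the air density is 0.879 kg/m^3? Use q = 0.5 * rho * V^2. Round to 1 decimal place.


Step 1: V^2 = 293.6^2 = 86200.96
Step 2: q = 0.5 * 0.879 * 86200.96
Step 3: q = 37885.3 Pa

37885.3


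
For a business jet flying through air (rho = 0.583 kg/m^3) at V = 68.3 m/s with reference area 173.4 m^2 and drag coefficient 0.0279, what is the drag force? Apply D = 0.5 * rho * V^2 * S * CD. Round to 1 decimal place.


Step 1: Dynamic pressure q = 0.5 * 0.583 * 68.3^2 = 1359.8154 Pa
Step 2: Drag D = q * S * CD = 1359.8154 * 173.4 * 0.0279
Step 3: D = 6578.6 N

6578.6


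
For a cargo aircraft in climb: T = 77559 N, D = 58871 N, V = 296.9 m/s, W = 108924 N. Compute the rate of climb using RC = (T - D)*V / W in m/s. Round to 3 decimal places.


Step 1: Excess thrust = T - D = 77559 - 58871 = 18688 N
Step 2: Excess power = 18688 * 296.9 = 5548467.2 W
Step 3: RC = 5548467.2 / 108924 = 50.939 m/s

50.939


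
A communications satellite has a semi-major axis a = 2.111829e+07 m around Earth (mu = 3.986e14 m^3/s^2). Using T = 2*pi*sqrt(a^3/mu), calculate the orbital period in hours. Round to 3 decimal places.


Step 1: a^3 / mu = 9.418381e+21 / 3.986e14 = 2.362865e+07
Step 2: sqrt(2.362865e+07) = 4860.9312 s
Step 3: T = 2*pi * 4860.9312 = 30542.13 s
Step 4: T in hours = 30542.13 / 3600 = 8.484 hours

8.484


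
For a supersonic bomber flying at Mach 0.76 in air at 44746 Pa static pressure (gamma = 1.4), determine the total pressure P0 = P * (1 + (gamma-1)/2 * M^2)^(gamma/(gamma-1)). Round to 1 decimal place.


Step 1: (gamma-1)/2 * M^2 = 0.2 * 0.5776 = 0.11552
Step 2: 1 + 0.11552 = 1.11552
Step 3: Exponent gamma/(gamma-1) = 3.5
Step 4: P0 = 44746 * 1.11552^3.5 = 65603.2 Pa

65603.2


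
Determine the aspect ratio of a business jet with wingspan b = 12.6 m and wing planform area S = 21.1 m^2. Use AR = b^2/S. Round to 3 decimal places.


Step 1: b^2 = 12.6^2 = 158.76
Step 2: AR = 158.76 / 21.1 = 7.524

7.524


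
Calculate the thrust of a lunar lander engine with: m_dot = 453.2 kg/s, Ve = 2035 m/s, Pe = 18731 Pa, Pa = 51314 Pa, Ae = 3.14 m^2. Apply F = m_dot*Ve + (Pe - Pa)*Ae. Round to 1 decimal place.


Step 1: Momentum thrust = m_dot * Ve = 453.2 * 2035 = 922262.0 N
Step 2: Pressure thrust = (Pe - Pa) * Ae = (18731 - 51314) * 3.14 = -102310.62 N
Step 3: Total thrust F = 922262.0 + -102310.62 = 819951.4 N

819951.4


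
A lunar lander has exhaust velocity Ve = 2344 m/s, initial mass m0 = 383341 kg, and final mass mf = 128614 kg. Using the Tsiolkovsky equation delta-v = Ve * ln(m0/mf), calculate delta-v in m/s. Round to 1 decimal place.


Step 1: Mass ratio m0/mf = 383341 / 128614 = 2.980554
Step 2: ln(2.980554) = 1.092109
Step 3: delta-v = 2344 * 1.092109 = 2559.9 m/s

2559.9


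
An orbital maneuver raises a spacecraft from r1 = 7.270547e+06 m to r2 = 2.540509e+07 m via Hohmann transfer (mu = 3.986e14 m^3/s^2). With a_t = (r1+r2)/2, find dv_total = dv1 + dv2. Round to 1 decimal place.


Step 1: Transfer semi-major axis a_t = (7.270547e+06 + 2.540509e+07) / 2 = 1.633782e+07 m
Step 2: v1 (circular at r1) = sqrt(mu/r1) = 7404.32 m/s
Step 3: v_t1 = sqrt(mu*(2/r1 - 1/a_t)) = 9233.12 m/s
Step 4: dv1 = |9233.12 - 7404.32| = 1828.8 m/s
Step 5: v2 (circular at r2) = 3961.03 m/s, v_t2 = 2642.38 m/s
Step 6: dv2 = |3961.03 - 2642.38| = 1318.65 m/s
Step 7: Total delta-v = 1828.8 + 1318.65 = 3147.5 m/s

3147.5


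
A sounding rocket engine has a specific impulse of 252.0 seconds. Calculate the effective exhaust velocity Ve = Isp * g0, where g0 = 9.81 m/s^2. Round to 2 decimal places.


Step 1: Ve = Isp * g0 = 252.0 * 9.81
Step 2: Ve = 2472.12 m/s

2472.12


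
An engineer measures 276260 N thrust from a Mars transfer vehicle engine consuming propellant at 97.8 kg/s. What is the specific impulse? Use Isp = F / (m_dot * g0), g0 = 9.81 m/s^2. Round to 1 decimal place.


Step 1: m_dot * g0 = 97.8 * 9.81 = 959.42
Step 2: Isp = 276260 / 959.42 = 287.9 s

287.9


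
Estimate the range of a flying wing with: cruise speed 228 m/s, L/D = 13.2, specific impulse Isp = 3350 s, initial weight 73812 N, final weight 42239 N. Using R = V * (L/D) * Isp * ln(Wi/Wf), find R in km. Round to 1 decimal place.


Step 1: Coefficient = V * (L/D) * Isp = 228 * 13.2 * 3350 = 10082160.0 m
Step 2: Wi/Wf = 73812 / 42239 = 1.747485
Step 3: ln(1.747485) = 0.558177
Step 4: R = 10082160.0 * 0.558177 = 5627633.4 m = 5627.6 km

5627.6


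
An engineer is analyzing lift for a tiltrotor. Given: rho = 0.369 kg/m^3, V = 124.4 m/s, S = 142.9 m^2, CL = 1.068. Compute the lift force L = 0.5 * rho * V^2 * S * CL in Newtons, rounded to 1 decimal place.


Step 1: Calculate dynamic pressure q = 0.5 * 0.369 * 124.4^2 = 0.5 * 0.369 * 15475.36 = 2855.2039 Pa
Step 2: Multiply by wing area and lift coefficient: L = 2855.2039 * 142.9 * 1.068
Step 3: L = 408008.6402 * 1.068 = 435753.2 N

435753.2


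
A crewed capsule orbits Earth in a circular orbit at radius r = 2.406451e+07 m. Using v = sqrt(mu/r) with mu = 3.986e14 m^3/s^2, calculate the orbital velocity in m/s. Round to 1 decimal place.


Step 1: mu / r = 3.986e14 / 2.406451e+07 = 16563811.1892
Step 2: v = sqrt(16563811.1892) = 4069.9 m/s

4069.9


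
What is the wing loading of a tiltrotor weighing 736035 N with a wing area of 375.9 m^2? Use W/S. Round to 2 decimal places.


Step 1: Wing loading = W / S = 736035 / 375.9
Step 2: Wing loading = 1958.06 N/m^2

1958.06


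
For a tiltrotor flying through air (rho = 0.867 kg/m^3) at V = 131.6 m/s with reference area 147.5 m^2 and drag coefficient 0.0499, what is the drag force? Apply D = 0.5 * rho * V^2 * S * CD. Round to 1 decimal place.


Step 1: Dynamic pressure q = 0.5 * 0.867 * 131.6^2 = 7507.5958 Pa
Step 2: Drag D = q * S * CD = 7507.5958 * 147.5 * 0.0499
Step 3: D = 55257.8 N

55257.8


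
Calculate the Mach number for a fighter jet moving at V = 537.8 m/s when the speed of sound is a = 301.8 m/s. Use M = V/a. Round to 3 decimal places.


Step 1: M = V / a = 537.8 / 301.8
Step 2: M = 1.782

1.782


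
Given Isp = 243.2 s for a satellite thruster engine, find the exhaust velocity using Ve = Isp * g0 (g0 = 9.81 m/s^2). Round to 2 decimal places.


Step 1: Ve = Isp * g0 = 243.2 * 9.81
Step 2: Ve = 2385.79 m/s

2385.79


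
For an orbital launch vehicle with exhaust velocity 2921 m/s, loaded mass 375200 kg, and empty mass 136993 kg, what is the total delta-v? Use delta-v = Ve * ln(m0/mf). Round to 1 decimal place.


Step 1: Mass ratio m0/mf = 375200 / 136993 = 2.738826
Step 2: ln(2.738826) = 1.007529
Step 3: delta-v = 2921 * 1.007529 = 2943.0 m/s

2943.0


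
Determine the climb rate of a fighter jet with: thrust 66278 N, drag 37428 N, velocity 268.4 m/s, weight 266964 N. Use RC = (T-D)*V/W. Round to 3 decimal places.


Step 1: Excess thrust = T - D = 66278 - 37428 = 28850 N
Step 2: Excess power = 28850 * 268.4 = 7743340.0 W
Step 3: RC = 7743340.0 / 266964 = 29.005 m/s

29.005


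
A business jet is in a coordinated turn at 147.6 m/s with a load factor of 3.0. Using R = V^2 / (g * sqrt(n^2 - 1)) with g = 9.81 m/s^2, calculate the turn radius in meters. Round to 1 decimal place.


Step 1: V^2 = 147.6^2 = 21785.76
Step 2: n^2 - 1 = 3.0^2 - 1 = 8.0
Step 3: sqrt(8.0) = 2.828427
Step 4: R = 21785.76 / (9.81 * 2.828427) = 785.2 m

785.2


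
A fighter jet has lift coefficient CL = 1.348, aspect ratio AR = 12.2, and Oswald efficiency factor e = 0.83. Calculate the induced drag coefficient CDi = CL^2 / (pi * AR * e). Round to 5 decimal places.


Step 1: CL^2 = 1.348^2 = 1.817104
Step 2: pi * AR * e = 3.14159 * 12.2 * 0.83 = 31.811767
Step 3: CDi = 1.817104 / 31.811767 = 0.05712

0.05712


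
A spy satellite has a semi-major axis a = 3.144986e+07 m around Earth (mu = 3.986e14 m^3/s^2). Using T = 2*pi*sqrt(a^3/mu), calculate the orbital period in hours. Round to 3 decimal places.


Step 1: a^3 / mu = 3.110686e+22 / 3.986e14 = 7.804029e+07
Step 2: sqrt(7.804029e+07) = 8834.0413 s
Step 3: T = 2*pi * 8834.0413 = 55505.92 s
Step 4: T in hours = 55505.92 / 3600 = 15.418 hours

15.418


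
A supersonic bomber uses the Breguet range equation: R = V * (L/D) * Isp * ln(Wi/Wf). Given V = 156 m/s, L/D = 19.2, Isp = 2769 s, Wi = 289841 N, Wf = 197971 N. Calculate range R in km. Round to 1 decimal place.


Step 1: Coefficient = V * (L/D) * Isp = 156 * 19.2 * 2769 = 8293708.8 m
Step 2: Wi/Wf = 289841 / 197971 = 1.464058
Step 3: ln(1.464058) = 0.381212
Step 4: R = 8293708.8 * 0.381212 = 3161660.8 m = 3161.7 km

3161.7


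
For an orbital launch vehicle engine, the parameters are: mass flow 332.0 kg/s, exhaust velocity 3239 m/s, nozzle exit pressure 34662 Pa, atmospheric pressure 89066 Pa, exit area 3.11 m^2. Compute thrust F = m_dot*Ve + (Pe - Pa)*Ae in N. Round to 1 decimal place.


Step 1: Momentum thrust = m_dot * Ve = 332.0 * 3239 = 1075348.0 N
Step 2: Pressure thrust = (Pe - Pa) * Ae = (34662 - 89066) * 3.11 = -169196.44 N
Step 3: Total thrust F = 1075348.0 + -169196.44 = 906151.6 N

906151.6


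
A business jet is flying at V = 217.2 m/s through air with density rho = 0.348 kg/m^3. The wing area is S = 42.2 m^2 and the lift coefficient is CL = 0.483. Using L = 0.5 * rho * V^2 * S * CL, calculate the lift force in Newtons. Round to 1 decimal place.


Step 1: Calculate dynamic pressure q = 0.5 * 0.348 * 217.2^2 = 0.5 * 0.348 * 47175.84 = 8208.5962 Pa
Step 2: Multiply by wing area and lift coefficient: L = 8208.5962 * 42.2 * 0.483
Step 3: L = 346402.758 * 0.483 = 167312.5 N

167312.5


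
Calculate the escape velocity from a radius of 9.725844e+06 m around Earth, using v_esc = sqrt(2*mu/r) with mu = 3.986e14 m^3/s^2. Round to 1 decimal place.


Step 1: 2*mu/r = 2 * 3.986e14 / 9.725844e+06 = 81967179.4037
Step 2: v_esc = sqrt(81967179.4037) = 9053.6 m/s

9053.6


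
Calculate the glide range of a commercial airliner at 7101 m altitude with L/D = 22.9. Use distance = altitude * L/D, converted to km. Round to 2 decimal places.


Step 1: Glide distance = altitude * L/D = 7101 * 22.9 = 162612.9 m
Step 2: Convert to km: 162612.9 / 1000 = 162.61 km

162.61


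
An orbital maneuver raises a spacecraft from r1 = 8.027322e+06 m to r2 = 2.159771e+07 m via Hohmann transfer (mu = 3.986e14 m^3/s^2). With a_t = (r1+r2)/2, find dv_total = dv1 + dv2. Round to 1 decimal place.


Step 1: Transfer semi-major axis a_t = (8.027322e+06 + 2.159771e+07) / 2 = 1.481252e+07 m
Step 2: v1 (circular at r1) = sqrt(mu/r1) = 7046.66 m/s
Step 3: v_t1 = sqrt(mu*(2/r1 - 1/a_t)) = 8508.89 m/s
Step 4: dv1 = |8508.89 - 7046.66| = 1462.23 m/s
Step 5: v2 (circular at r2) = 4296.01 m/s, v_t2 = 3162.54 m/s
Step 6: dv2 = |4296.01 - 3162.54| = 1133.47 m/s
Step 7: Total delta-v = 1462.23 + 1133.47 = 2595.7 m/s

2595.7


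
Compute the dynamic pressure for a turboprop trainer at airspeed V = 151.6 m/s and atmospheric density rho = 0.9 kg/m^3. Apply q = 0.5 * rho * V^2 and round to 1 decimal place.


Step 1: V^2 = 151.6^2 = 22982.56
Step 2: q = 0.5 * 0.9 * 22982.56
Step 3: q = 10342.2 Pa

10342.2


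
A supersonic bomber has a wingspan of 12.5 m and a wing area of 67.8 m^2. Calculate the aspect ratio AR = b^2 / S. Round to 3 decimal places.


Step 1: b^2 = 12.5^2 = 156.25
Step 2: AR = 156.25 / 67.8 = 2.305

2.305


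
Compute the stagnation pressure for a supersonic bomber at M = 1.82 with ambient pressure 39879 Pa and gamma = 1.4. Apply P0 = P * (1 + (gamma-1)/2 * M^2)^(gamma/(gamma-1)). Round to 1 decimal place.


Step 1: (gamma-1)/2 * M^2 = 0.2 * 3.3124 = 0.66248
Step 2: 1 + 0.66248 = 1.66248
Step 3: Exponent gamma/(gamma-1) = 3.5
Step 4: P0 = 39879 * 1.66248^3.5 = 236260.9 Pa

236260.9


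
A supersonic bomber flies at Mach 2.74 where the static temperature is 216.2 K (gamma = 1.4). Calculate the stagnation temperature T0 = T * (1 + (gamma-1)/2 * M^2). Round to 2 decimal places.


Step 1: (gamma-1)/2 = 0.2
Step 2: M^2 = 7.5076
Step 3: 1 + 0.2 * 7.5076 = 2.50152
Step 4: T0 = 216.2 * 2.50152 = 540.83 K

540.83


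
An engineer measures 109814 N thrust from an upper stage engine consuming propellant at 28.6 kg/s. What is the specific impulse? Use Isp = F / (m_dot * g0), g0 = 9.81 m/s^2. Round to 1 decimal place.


Step 1: m_dot * g0 = 28.6 * 9.81 = 280.57
Step 2: Isp = 109814 / 280.57 = 391.4 s

391.4


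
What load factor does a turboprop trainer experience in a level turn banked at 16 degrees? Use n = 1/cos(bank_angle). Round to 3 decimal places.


Step 1: Convert 16 degrees to radians = 0.279253
Step 2: cos(16 deg) = 0.961262
Step 3: n = 1 / 0.961262 = 1.040

1.040


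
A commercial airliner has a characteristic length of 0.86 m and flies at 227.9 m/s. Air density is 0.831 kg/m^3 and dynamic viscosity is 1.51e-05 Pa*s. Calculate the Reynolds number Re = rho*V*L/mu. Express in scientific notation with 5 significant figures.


Step 1: Numerator = rho * V * L = 0.831 * 227.9 * 0.86 = 162.871014
Step 2: Re = 162.871014 / 1.51e-05
Step 3: Re = 1.0786e+07

1.0786e+07


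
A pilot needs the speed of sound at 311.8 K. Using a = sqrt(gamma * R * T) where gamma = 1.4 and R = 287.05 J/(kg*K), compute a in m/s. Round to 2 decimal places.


Step 1: gamma * R * T = 1.4 * 287.05 * 311.8 = 125303.066
Step 2: a = sqrt(125303.066) = 353.98 m/s

353.98


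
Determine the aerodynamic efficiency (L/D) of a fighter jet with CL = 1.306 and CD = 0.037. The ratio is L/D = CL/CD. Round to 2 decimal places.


Step 1: L/D = CL / CD = 1.306 / 0.037
Step 2: L/D = 35.30

35.30


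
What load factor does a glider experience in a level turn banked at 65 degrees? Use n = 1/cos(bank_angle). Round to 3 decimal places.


Step 1: Convert 65 degrees to radians = 1.134464
Step 2: cos(65 deg) = 0.422618
Step 3: n = 1 / 0.422618 = 2.366

2.366


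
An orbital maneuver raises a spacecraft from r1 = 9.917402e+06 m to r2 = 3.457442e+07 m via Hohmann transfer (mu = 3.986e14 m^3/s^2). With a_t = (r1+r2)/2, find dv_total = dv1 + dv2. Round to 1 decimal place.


Step 1: Transfer semi-major axis a_t = (9.917402e+06 + 3.457442e+07) / 2 = 2.224591e+07 m
Step 2: v1 (circular at r1) = sqrt(mu/r1) = 6339.71 m/s
Step 3: v_t1 = sqrt(mu*(2/r1 - 1/a_t)) = 7903.55 m/s
Step 4: dv1 = |7903.55 - 6339.71| = 1563.83 m/s
Step 5: v2 (circular at r2) = 3395.4 m/s, v_t2 = 2267.07 m/s
Step 6: dv2 = |3395.4 - 2267.07| = 1128.33 m/s
Step 7: Total delta-v = 1563.83 + 1128.33 = 2692.2 m/s

2692.2


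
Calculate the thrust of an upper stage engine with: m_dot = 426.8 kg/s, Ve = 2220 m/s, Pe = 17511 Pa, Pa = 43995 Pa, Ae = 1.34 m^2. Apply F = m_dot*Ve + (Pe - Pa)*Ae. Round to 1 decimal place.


Step 1: Momentum thrust = m_dot * Ve = 426.8 * 2220 = 947496.0 N
Step 2: Pressure thrust = (Pe - Pa) * Ae = (17511 - 43995) * 1.34 = -35488.56 N
Step 3: Total thrust F = 947496.0 + -35488.56 = 912007.4 N

912007.4


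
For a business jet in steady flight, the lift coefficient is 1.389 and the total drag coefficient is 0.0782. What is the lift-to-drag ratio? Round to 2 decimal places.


Step 1: L/D = CL / CD = 1.389 / 0.0782
Step 2: L/D = 17.76

17.76


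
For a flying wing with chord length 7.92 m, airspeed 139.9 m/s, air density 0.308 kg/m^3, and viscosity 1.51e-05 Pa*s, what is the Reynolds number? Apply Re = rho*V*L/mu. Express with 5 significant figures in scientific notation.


Step 1: Numerator = rho * V * L = 0.308 * 139.9 * 7.92 = 341.266464
Step 2: Re = 341.266464 / 1.51e-05
Step 3: Re = 2.2600e+07

2.2600e+07


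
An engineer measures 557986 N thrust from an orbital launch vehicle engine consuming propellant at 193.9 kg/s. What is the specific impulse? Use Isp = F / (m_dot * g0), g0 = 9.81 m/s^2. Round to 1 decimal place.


Step 1: m_dot * g0 = 193.9 * 9.81 = 1902.16
Step 2: Isp = 557986 / 1902.16 = 293.3 s

293.3


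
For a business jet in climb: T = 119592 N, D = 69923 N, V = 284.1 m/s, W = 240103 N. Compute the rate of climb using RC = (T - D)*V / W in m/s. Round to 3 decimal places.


Step 1: Excess thrust = T - D = 119592 - 69923 = 49669 N
Step 2: Excess power = 49669 * 284.1 = 14110962.9 W
Step 3: RC = 14110962.9 / 240103 = 58.770 m/s

58.770


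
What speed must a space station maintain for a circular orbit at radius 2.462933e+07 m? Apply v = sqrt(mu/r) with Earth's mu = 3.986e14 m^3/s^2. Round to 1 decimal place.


Step 1: mu / r = 3.986e14 / 2.462933e+07 = 16183956.283
Step 2: v = sqrt(16183956.283) = 4022.9 m/s

4022.9


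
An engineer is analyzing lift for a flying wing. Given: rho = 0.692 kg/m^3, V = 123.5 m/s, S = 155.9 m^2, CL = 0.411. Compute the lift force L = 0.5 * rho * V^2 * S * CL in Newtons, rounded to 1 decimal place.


Step 1: Calculate dynamic pressure q = 0.5 * 0.692 * 123.5^2 = 0.5 * 0.692 * 15252.25 = 5277.2785 Pa
Step 2: Multiply by wing area and lift coefficient: L = 5277.2785 * 155.9 * 0.411
Step 3: L = 822727.7181 * 0.411 = 338141.1 N

338141.1


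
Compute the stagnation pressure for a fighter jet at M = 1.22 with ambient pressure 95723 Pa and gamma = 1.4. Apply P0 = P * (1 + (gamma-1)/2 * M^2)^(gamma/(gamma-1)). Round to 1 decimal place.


Step 1: (gamma-1)/2 * M^2 = 0.2 * 1.4884 = 0.29768
Step 2: 1 + 0.29768 = 1.29768
Step 3: Exponent gamma/(gamma-1) = 3.5
Step 4: P0 = 95723 * 1.29768^3.5 = 238288.4 Pa

238288.4


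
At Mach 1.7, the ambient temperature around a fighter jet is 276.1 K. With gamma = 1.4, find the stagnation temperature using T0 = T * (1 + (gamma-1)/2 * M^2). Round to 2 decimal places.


Step 1: (gamma-1)/2 = 0.2
Step 2: M^2 = 2.89
Step 3: 1 + 0.2 * 2.89 = 1.578
Step 4: T0 = 276.1 * 1.578 = 435.69 K

435.69


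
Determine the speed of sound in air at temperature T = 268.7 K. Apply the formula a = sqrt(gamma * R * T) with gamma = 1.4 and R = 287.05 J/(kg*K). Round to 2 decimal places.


Step 1: gamma * R * T = 1.4 * 287.05 * 268.7 = 107982.469
Step 2: a = sqrt(107982.469) = 328.61 m/s

328.61


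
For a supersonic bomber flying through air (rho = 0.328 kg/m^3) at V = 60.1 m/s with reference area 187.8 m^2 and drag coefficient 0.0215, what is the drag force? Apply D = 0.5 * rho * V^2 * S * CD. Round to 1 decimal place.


Step 1: Dynamic pressure q = 0.5 * 0.328 * 60.1^2 = 592.3696 Pa
Step 2: Drag D = q * S * CD = 592.3696 * 187.8 * 0.0215
Step 3: D = 2391.8 N

2391.8


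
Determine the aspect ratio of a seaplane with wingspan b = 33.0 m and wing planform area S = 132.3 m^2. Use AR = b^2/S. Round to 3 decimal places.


Step 1: b^2 = 33.0^2 = 1089.0
Step 2: AR = 1089.0 / 132.3 = 8.231

8.231


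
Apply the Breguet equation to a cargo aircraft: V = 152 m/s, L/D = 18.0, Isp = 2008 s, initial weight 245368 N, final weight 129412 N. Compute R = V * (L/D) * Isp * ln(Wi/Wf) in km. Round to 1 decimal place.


Step 1: Coefficient = V * (L/D) * Isp = 152 * 18.0 * 2008 = 5493888.0 m
Step 2: Wi/Wf = 245368 / 129412 = 1.896022
Step 3: ln(1.896022) = 0.639758
Step 4: R = 5493888.0 * 0.639758 = 3514758.9 m = 3514.8 km

3514.8


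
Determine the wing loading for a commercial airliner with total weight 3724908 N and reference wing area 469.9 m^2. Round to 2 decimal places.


Step 1: Wing loading = W / S = 3724908 / 469.9
Step 2: Wing loading = 7927.02 N/m^2

7927.02


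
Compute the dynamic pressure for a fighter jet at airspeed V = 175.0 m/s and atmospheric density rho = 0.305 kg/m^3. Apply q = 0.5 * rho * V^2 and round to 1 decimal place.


Step 1: V^2 = 175.0^2 = 30625.0
Step 2: q = 0.5 * 0.305 * 30625.0
Step 3: q = 4670.3 Pa

4670.3


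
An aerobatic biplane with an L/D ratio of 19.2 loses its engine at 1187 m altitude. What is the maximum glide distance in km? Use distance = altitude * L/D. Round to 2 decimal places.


Step 1: Glide distance = altitude * L/D = 1187 * 19.2 = 22790.4 m
Step 2: Convert to km: 22790.4 / 1000 = 22.79 km

22.79


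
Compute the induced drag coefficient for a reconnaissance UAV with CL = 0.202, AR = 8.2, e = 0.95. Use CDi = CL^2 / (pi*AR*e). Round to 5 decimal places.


Step 1: CL^2 = 0.202^2 = 0.040804
Step 2: pi * AR * e = 3.14159 * 8.2 * 0.95 = 24.473007
Step 3: CDi = 0.040804 / 24.473007 = 0.00167

0.00167


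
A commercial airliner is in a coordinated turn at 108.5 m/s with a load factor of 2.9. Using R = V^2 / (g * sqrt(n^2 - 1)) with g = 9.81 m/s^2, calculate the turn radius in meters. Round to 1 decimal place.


Step 1: V^2 = 108.5^2 = 11772.25
Step 2: n^2 - 1 = 2.9^2 - 1 = 7.41
Step 3: sqrt(7.41) = 2.722132
Step 4: R = 11772.25 / (9.81 * 2.722132) = 440.8 m

440.8


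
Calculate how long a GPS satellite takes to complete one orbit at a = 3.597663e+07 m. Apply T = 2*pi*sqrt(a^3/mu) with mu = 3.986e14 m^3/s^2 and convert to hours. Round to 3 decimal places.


Step 1: a^3 / mu = 4.656520e+22 / 3.986e14 = 1.168219e+08
Step 2: sqrt(1.168219e+08) = 10808.4165 s
Step 3: T = 2*pi * 10808.4165 = 67911.28 s
Step 4: T in hours = 67911.28 / 3600 = 18.864 hours

18.864


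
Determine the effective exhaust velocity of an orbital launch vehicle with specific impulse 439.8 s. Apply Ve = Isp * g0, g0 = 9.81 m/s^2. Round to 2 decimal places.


Step 1: Ve = Isp * g0 = 439.8 * 9.81
Step 2: Ve = 4314.44 m/s

4314.44


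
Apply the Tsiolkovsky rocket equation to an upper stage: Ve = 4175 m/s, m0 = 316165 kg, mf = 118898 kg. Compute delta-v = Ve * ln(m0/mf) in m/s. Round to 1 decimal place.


Step 1: Mass ratio m0/mf = 316165 / 118898 = 2.659128
Step 2: ln(2.659128) = 0.977998
Step 3: delta-v = 4175 * 0.977998 = 4083.1 m/s

4083.1


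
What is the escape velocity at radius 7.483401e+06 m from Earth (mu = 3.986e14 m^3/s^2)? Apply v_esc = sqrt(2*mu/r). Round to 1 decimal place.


Step 1: 2*mu/r = 2 * 3.986e14 / 7.483401e+06 = 106529103.5453
Step 2: v_esc = sqrt(106529103.5453) = 10321.3 m/s

10321.3


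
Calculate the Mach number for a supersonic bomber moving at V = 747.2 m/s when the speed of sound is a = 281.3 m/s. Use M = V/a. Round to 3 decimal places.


Step 1: M = V / a = 747.2 / 281.3
Step 2: M = 2.656

2.656


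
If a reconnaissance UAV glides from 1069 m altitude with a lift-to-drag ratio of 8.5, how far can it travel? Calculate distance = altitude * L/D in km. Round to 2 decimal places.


Step 1: Glide distance = altitude * L/D = 1069 * 8.5 = 9086.5 m
Step 2: Convert to km: 9086.5 / 1000 = 9.09 km

9.09


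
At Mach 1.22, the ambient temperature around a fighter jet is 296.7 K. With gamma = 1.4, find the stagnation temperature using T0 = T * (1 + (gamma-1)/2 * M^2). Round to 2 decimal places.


Step 1: (gamma-1)/2 = 0.2
Step 2: M^2 = 1.4884
Step 3: 1 + 0.2 * 1.4884 = 1.29768
Step 4: T0 = 296.7 * 1.29768 = 385.02 K

385.02
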